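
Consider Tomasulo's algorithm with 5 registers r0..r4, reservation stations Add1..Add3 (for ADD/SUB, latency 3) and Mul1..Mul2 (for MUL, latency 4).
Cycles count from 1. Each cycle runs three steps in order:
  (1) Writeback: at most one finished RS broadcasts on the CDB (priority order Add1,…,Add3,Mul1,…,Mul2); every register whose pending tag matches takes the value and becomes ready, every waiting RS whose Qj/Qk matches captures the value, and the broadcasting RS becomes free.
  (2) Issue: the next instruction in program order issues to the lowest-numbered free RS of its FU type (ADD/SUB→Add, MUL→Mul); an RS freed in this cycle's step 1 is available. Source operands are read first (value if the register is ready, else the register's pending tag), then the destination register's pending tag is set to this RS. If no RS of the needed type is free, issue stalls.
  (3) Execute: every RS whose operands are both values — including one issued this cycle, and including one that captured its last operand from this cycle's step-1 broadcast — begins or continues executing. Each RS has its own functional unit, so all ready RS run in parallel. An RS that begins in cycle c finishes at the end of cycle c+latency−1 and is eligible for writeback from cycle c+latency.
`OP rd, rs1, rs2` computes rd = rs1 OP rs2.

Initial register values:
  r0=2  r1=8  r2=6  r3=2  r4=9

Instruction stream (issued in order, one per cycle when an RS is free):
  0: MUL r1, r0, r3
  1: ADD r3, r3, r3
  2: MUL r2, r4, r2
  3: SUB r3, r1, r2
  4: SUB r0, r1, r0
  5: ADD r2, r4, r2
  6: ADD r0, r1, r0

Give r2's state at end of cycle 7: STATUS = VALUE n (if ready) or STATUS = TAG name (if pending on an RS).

  c1: issue MUL r1<-Mul1  regs: r0:2,r1:Mul1,r2:6,r3:2,r4:9
  c2: issue ADD r3<-Add1  regs: r0:2,r1:Mul1,r2:6,r3:Add1,r4:9
  c3: issue MUL r2<-Mul2  regs: r0:2,r1:Mul1,r2:Mul2,r3:Add1,r4:9
  c4: issue SUB r3<-Add2  regs: r0:2,r1:Mul1,r2:Mul2,r3:Add2,r4:9
  c5: CDB Add1=4; issue SUB r0<-Add1  regs: r0:Add1,r1:Mul1,r2:Mul2,r3:Add2,r4:9
  c6: CDB Mul1=4; issue ADD r2<-Add3  regs: r0:Add1,r1:4,r2:Add3,r3:Add2,r4:9
  c7: CDB Mul2=54; stall  regs: r0:Add1,r1:4,r2:Add3,r3:Add2,r4:9

STATUS = TAG Add3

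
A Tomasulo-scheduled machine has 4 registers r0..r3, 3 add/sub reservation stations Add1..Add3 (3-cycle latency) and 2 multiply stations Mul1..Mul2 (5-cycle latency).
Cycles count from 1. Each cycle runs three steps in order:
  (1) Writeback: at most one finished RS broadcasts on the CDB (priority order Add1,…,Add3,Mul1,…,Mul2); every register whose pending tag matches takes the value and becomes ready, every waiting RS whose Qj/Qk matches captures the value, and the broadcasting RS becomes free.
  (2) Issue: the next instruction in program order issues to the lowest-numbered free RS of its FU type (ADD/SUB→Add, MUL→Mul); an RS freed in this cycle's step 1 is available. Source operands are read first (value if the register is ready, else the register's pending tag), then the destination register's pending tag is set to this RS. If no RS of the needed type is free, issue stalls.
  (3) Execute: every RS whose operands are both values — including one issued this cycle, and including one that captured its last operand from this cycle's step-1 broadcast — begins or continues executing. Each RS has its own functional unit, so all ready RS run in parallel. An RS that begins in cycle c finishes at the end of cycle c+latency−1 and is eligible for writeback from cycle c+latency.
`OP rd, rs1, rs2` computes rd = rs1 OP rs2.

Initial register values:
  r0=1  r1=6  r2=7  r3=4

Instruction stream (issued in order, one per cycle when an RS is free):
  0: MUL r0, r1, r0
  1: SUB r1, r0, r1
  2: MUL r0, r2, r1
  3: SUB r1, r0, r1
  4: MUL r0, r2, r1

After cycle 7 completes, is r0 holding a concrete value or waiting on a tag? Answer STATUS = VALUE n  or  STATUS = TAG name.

STATUS = TAG Mul1

c1: issue MUL r0<-Mul1 | r0:Mul1,r1:6,r2:7,r3:4
c2: issue SUB r1<-Add1 | r0:Mul1,r1:Add1,r2:7,r3:4
c3: issue MUL r0<-Mul2 | r0:Mul2,r1:Add1,r2:7,r3:4
c4: issue SUB r1<-Add2 | r0:Mul2,r1:Add2,r2:7,r3:4
c5: stall | r0:Mul2,r1:Add2,r2:7,r3:4
c6: CDB Mul1=6; issue MUL r0<-Mul1 | r0:Mul1,r1:Add2,r2:7,r3:4
c7: - | r0:Mul1,r1:Add2,r2:7,r3:4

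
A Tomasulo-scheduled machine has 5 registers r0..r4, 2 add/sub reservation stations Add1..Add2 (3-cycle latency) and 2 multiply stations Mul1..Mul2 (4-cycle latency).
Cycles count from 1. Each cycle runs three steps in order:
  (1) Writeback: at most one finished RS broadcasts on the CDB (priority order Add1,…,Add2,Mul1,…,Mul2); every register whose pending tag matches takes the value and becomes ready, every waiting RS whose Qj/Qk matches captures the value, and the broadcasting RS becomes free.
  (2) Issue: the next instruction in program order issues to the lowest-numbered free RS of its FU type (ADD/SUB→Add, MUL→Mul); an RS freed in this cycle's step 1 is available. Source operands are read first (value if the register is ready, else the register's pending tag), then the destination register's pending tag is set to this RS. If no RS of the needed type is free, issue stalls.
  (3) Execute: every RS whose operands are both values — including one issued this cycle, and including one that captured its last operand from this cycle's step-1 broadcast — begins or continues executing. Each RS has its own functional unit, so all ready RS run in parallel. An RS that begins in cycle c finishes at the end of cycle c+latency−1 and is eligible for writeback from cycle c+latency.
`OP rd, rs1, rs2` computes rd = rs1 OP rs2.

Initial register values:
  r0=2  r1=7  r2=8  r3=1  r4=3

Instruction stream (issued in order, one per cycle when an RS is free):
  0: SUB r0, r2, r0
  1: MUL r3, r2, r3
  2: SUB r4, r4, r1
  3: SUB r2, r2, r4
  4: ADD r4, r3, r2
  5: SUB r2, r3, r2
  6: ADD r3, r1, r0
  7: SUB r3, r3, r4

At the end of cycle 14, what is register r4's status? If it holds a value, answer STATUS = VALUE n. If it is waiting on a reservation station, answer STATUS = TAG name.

STATUS = VALUE 20

c1: issue SUB r0<-Add1 | r0:Add1,r1:7,r2:8,r3:1,r4:3
c2: issue MUL r3<-Mul1 | r0:Add1,r1:7,r2:8,r3:Mul1,r4:3
c3: issue SUB r4<-Add2 | r0:Add1,r1:7,r2:8,r3:Mul1,r4:Add2
c4: CDB Add1=6; issue SUB r2<-Add1 | r0:6,r1:7,r2:Add1,r3:Mul1,r4:Add2
c5: stall | r0:6,r1:7,r2:Add1,r3:Mul1,r4:Add2
c6: CDB Add2=-4; issue ADD r4<-Add2 | r0:6,r1:7,r2:Add1,r3:Mul1,r4:Add2
c7: CDB Mul1=8; stall | r0:6,r1:7,r2:Add1,r3:8,r4:Add2
c8: stall | r0:6,r1:7,r2:Add1,r3:8,r4:Add2
c9: CDB Add1=12; issue SUB r2<-Add1 | r0:6,r1:7,r2:Add1,r3:8,r4:Add2
c10: stall | r0:6,r1:7,r2:Add1,r3:8,r4:Add2
c11: stall | r0:6,r1:7,r2:Add1,r3:8,r4:Add2
c12: CDB Add1=-4; issue ADD r3<-Add1 | r0:6,r1:7,r2:-4,r3:Add1,r4:Add2
c13: CDB Add2=20; issue SUB r3<-Add2 | r0:6,r1:7,r2:-4,r3:Add2,r4:20
c14: - | r0:6,r1:7,r2:-4,r3:Add2,r4:20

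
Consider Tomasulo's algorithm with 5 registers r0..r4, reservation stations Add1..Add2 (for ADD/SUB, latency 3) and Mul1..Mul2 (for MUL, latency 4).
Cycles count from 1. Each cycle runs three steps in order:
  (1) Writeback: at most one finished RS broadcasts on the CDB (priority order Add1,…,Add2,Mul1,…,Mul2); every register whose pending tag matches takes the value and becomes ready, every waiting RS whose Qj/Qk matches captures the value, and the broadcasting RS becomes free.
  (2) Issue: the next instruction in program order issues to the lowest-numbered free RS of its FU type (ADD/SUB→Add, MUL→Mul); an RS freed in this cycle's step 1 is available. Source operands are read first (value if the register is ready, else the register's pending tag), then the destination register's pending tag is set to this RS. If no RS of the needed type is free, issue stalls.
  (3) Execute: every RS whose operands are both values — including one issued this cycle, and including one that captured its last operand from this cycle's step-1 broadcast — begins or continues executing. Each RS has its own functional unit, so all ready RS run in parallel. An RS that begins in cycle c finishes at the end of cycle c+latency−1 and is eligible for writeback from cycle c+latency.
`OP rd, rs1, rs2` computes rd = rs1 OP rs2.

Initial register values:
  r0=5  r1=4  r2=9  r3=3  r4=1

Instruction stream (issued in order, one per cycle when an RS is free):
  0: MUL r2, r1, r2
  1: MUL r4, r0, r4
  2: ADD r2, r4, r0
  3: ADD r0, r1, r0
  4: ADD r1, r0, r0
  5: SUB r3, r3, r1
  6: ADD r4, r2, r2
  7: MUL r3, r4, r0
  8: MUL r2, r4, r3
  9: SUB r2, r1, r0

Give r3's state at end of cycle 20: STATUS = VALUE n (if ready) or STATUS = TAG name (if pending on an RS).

  c1: issue MUL r2<-Mul1  regs: r0:5,r1:4,r2:Mul1,r3:3,r4:1
  c2: issue MUL r4<-Mul2  regs: r0:5,r1:4,r2:Mul1,r3:3,r4:Mul2
  c3: issue ADD r2<-Add1  regs: r0:5,r1:4,r2:Add1,r3:3,r4:Mul2
  c4: issue ADD r0<-Add2  regs: r0:Add2,r1:4,r2:Add1,r3:3,r4:Mul2
  c5: CDB Mul1=36; stall  regs: r0:Add2,r1:4,r2:Add1,r3:3,r4:Mul2
  c6: CDB Mul2=5; stall  regs: r0:Add2,r1:4,r2:Add1,r3:3,r4:5
  c7: CDB Add2=9; issue ADD r1<-Add2  regs: r0:9,r1:Add2,r2:Add1,r3:3,r4:5
  c8: stall  regs: r0:9,r1:Add2,r2:Add1,r3:3,r4:5
  c9: CDB Add1=10; issue SUB r3<-Add1  regs: r0:9,r1:Add2,r2:10,r3:Add1,r4:5
  c10: CDB Add2=18; issue ADD r4<-Add2  regs: r0:9,r1:18,r2:10,r3:Add1,r4:Add2
  c11: issue MUL r3<-Mul1  regs: r0:9,r1:18,r2:10,r3:Mul1,r4:Add2
  c12: issue MUL r2<-Mul2  regs: r0:9,r1:18,r2:Mul2,r3:Mul1,r4:Add2
  c13: CDB Add1=-15; issue SUB r2<-Add1  regs: r0:9,r1:18,r2:Add1,r3:Mul1,r4:Add2
  c14: CDB Add2=20  regs: r0:9,r1:18,r2:Add1,r3:Mul1,r4:20
  c15: -  regs: r0:9,r1:18,r2:Add1,r3:Mul1,r4:20
  c16: CDB Add1=9  regs: r0:9,r1:18,r2:9,r3:Mul1,r4:20
  c17: -  regs: r0:9,r1:18,r2:9,r3:Mul1,r4:20
  c18: CDB Mul1=180  regs: r0:9,r1:18,r2:9,r3:180,r4:20
  c19: -  regs: r0:9,r1:18,r2:9,r3:180,r4:20
  c20: -  regs: r0:9,r1:18,r2:9,r3:180,r4:20

STATUS = VALUE 180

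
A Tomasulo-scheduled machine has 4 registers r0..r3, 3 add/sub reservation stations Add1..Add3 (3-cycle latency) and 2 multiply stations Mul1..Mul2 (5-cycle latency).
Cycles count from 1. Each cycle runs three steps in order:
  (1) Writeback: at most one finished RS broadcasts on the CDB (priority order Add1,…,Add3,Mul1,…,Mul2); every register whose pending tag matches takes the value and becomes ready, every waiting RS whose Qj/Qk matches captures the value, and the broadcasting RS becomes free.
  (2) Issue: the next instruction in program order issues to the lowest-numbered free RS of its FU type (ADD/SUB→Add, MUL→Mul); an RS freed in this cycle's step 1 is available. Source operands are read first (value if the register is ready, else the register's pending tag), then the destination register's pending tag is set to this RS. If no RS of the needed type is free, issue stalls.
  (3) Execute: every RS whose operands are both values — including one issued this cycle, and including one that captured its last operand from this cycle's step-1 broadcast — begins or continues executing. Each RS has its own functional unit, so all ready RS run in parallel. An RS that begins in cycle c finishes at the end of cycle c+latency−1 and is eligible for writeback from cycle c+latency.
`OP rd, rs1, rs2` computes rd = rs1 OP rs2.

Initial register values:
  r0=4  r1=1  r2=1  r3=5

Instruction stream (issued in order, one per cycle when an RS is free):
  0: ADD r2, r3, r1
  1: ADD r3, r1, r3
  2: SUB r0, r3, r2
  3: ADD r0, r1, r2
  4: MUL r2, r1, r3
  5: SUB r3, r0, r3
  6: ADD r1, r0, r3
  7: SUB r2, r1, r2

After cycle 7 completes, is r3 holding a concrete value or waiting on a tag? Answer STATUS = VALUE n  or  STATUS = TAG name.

c1: issue ADD r2<-Add1 | r0:4,r1:1,r2:Add1,r3:5
c2: issue ADD r3<-Add2 | r0:4,r1:1,r2:Add1,r3:Add2
c3: issue SUB r0<-Add3 | r0:Add3,r1:1,r2:Add1,r3:Add2
c4: CDB Add1=6; issue ADD r0<-Add1 | r0:Add1,r1:1,r2:6,r3:Add2
c5: CDB Add2=6; issue MUL r2<-Mul1 | r0:Add1,r1:1,r2:Mul1,r3:6
c6: issue SUB r3<-Add2 | r0:Add1,r1:1,r2:Mul1,r3:Add2
c7: CDB Add1=7; issue ADD r1<-Add1 | r0:7,r1:Add1,r2:Mul1,r3:Add2

STATUS = TAG Add2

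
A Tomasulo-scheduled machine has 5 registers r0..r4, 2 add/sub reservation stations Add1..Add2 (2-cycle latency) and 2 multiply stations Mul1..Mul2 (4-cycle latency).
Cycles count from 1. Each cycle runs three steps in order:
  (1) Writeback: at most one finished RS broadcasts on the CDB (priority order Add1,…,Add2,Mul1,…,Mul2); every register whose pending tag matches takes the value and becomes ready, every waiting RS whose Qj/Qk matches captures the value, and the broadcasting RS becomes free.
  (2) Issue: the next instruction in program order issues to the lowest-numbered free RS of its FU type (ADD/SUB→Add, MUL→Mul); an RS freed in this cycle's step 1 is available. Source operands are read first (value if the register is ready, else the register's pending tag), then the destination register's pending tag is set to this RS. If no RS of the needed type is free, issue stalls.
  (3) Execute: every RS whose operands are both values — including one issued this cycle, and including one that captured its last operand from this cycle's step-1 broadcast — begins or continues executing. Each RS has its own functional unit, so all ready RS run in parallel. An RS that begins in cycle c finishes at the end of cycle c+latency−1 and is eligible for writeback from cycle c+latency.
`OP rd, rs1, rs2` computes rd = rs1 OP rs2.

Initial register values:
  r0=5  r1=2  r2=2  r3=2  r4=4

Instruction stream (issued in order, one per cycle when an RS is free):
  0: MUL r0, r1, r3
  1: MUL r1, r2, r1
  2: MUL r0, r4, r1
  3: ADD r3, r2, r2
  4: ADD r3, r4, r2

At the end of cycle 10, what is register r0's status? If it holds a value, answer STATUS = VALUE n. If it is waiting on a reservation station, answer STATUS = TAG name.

STATUS = VALUE 16

c1: issue MUL r0<-Mul1 | r0:Mul1,r1:2,r2:2,r3:2,r4:4
c2: issue MUL r1<-Mul2 | r0:Mul1,r1:Mul2,r2:2,r3:2,r4:4
c3: stall | r0:Mul1,r1:Mul2,r2:2,r3:2,r4:4
c4: stall | r0:Mul1,r1:Mul2,r2:2,r3:2,r4:4
c5: CDB Mul1=4; issue MUL r0<-Mul1 | r0:Mul1,r1:Mul2,r2:2,r3:2,r4:4
c6: CDB Mul2=4; issue ADD r3<-Add1 | r0:Mul1,r1:4,r2:2,r3:Add1,r4:4
c7: issue ADD r3<-Add2 | r0:Mul1,r1:4,r2:2,r3:Add2,r4:4
c8: CDB Add1=4 | r0:Mul1,r1:4,r2:2,r3:Add2,r4:4
c9: CDB Add2=6 | r0:Mul1,r1:4,r2:2,r3:6,r4:4
c10: CDB Mul1=16 | r0:16,r1:4,r2:2,r3:6,r4:4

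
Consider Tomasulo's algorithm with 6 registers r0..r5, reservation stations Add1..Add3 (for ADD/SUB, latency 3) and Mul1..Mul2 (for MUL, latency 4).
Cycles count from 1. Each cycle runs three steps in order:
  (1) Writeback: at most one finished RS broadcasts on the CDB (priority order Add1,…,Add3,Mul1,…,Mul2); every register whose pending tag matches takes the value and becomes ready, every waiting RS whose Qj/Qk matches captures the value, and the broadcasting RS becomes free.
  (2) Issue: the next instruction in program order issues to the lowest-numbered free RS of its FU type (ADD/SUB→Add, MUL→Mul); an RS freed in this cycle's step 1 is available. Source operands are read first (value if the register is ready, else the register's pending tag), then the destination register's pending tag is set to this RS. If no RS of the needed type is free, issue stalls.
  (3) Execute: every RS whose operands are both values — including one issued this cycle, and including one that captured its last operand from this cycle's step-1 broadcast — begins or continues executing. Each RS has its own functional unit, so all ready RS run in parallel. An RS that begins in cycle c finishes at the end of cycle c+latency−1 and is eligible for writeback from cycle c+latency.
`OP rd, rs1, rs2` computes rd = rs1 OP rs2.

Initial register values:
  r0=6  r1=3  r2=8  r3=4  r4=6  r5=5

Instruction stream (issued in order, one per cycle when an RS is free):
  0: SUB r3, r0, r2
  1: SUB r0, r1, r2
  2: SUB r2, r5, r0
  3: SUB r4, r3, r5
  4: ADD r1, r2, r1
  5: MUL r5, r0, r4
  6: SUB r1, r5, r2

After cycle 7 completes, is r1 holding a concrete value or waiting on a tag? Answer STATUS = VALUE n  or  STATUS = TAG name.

STATUS = TAG Add1

cycle 1: issue SUB r3<-Add1 // r0:6,r1:3,r2:8,r3:Add1,r4:6,r5:5
cycle 2: issue SUB r0<-Add2 // r0:Add2,r1:3,r2:8,r3:Add1,r4:6,r5:5
cycle 3: issue SUB r2<-Add3 // r0:Add2,r1:3,r2:Add3,r3:Add1,r4:6,r5:5
cycle 4: CDB Add1=-2; issue SUB r4<-Add1 // r0:Add2,r1:3,r2:Add3,r3:-2,r4:Add1,r5:5
cycle 5: CDB Add2=-5; issue ADD r1<-Add2 // r0:-5,r1:Add2,r2:Add3,r3:-2,r4:Add1,r5:5
cycle 6: issue MUL r5<-Mul1 // r0:-5,r1:Add2,r2:Add3,r3:-2,r4:Add1,r5:Mul1
cycle 7: CDB Add1=-7; issue SUB r1<-Add1 // r0:-5,r1:Add1,r2:Add3,r3:-2,r4:-7,r5:Mul1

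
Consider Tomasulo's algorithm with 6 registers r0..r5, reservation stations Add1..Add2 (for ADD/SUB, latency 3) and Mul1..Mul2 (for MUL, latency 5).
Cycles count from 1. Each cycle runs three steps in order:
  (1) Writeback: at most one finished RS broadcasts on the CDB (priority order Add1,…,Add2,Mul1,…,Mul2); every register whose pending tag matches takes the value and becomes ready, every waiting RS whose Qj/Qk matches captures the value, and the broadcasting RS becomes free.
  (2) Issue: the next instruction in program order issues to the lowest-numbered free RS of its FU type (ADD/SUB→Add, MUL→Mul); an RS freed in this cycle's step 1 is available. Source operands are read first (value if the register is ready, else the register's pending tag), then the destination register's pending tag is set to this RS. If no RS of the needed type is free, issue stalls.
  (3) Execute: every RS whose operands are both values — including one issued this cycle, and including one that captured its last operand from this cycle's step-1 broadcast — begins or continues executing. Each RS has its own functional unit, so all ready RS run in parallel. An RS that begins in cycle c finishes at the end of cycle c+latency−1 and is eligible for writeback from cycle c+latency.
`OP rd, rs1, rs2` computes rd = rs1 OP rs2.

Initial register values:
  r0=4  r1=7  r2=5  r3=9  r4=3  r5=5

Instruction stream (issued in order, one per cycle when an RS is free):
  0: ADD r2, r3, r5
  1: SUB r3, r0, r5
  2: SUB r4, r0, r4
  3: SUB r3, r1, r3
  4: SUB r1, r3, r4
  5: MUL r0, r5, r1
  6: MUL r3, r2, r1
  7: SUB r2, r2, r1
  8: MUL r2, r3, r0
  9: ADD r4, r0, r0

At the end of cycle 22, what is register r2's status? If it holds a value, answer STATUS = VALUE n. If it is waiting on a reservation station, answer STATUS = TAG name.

STATUS = VALUE 3430

  c1: issue ADD r2<-Add1  regs: r0:4,r1:7,r2:Add1,r3:9,r4:3,r5:5
  c2: issue SUB r3<-Add2  regs: r0:4,r1:7,r2:Add1,r3:Add2,r4:3,r5:5
  c3: stall  regs: r0:4,r1:7,r2:Add1,r3:Add2,r4:3,r5:5
  c4: CDB Add1=14; issue SUB r4<-Add1  regs: r0:4,r1:7,r2:14,r3:Add2,r4:Add1,r5:5
  c5: CDB Add2=-1; issue SUB r3<-Add2  regs: r0:4,r1:7,r2:14,r3:Add2,r4:Add1,r5:5
  c6: stall  regs: r0:4,r1:7,r2:14,r3:Add2,r4:Add1,r5:5
  c7: CDB Add1=1; issue SUB r1<-Add1  regs: r0:4,r1:Add1,r2:14,r3:Add2,r4:1,r5:5
  c8: CDB Add2=8; issue MUL r0<-Mul1  regs: r0:Mul1,r1:Add1,r2:14,r3:8,r4:1,r5:5
  c9: issue MUL r3<-Mul2  regs: r0:Mul1,r1:Add1,r2:14,r3:Mul2,r4:1,r5:5
  c10: issue SUB r2<-Add2  regs: r0:Mul1,r1:Add1,r2:Add2,r3:Mul2,r4:1,r5:5
  c11: CDB Add1=7; stall  regs: r0:Mul1,r1:7,r2:Add2,r3:Mul2,r4:1,r5:5
  c12: stall  regs: r0:Mul1,r1:7,r2:Add2,r3:Mul2,r4:1,r5:5
  c13: stall  regs: r0:Mul1,r1:7,r2:Add2,r3:Mul2,r4:1,r5:5
  c14: CDB Add2=7; stall  regs: r0:Mul1,r1:7,r2:7,r3:Mul2,r4:1,r5:5
  c15: stall  regs: r0:Mul1,r1:7,r2:7,r3:Mul2,r4:1,r5:5
  c16: CDB Mul1=35; issue MUL r2<-Mul1  regs: r0:35,r1:7,r2:Mul1,r3:Mul2,r4:1,r5:5
  c17: CDB Mul2=98; issue ADD r4<-Add1  regs: r0:35,r1:7,r2:Mul1,r3:98,r4:Add1,r5:5
  c18: -  regs: r0:35,r1:7,r2:Mul1,r3:98,r4:Add1,r5:5
  c19: -  regs: r0:35,r1:7,r2:Mul1,r3:98,r4:Add1,r5:5
  c20: CDB Add1=70  regs: r0:35,r1:7,r2:Mul1,r3:98,r4:70,r5:5
  c21: -  regs: r0:35,r1:7,r2:Mul1,r3:98,r4:70,r5:5
  c22: CDB Mul1=3430  regs: r0:35,r1:7,r2:3430,r3:98,r4:70,r5:5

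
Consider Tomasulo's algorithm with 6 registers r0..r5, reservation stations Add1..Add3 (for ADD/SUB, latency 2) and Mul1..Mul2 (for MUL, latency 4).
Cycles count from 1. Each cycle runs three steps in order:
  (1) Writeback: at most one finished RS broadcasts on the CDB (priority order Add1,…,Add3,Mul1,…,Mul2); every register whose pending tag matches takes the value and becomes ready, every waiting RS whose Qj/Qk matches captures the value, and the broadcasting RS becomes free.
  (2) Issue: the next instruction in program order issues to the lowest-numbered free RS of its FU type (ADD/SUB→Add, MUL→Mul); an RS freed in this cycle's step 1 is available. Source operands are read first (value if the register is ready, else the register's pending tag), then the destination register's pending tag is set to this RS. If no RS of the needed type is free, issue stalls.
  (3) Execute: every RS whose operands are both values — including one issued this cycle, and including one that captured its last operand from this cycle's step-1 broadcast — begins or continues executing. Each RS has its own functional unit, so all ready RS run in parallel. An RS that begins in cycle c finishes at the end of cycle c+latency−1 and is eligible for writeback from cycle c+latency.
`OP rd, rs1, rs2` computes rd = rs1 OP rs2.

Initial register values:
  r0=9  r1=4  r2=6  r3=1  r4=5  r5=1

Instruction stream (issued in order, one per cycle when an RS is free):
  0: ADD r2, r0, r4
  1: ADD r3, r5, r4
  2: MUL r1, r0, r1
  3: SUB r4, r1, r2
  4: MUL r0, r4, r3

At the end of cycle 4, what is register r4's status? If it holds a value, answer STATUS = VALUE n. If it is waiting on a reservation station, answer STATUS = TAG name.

c1: issue ADD r2<-Add1 | r0:9,r1:4,r2:Add1,r3:1,r4:5,r5:1
c2: issue ADD r3<-Add2 | r0:9,r1:4,r2:Add1,r3:Add2,r4:5,r5:1
c3: CDB Add1=14; issue MUL r1<-Mul1 | r0:9,r1:Mul1,r2:14,r3:Add2,r4:5,r5:1
c4: CDB Add2=6; issue SUB r4<-Add1 | r0:9,r1:Mul1,r2:14,r3:6,r4:Add1,r5:1

STATUS = TAG Add1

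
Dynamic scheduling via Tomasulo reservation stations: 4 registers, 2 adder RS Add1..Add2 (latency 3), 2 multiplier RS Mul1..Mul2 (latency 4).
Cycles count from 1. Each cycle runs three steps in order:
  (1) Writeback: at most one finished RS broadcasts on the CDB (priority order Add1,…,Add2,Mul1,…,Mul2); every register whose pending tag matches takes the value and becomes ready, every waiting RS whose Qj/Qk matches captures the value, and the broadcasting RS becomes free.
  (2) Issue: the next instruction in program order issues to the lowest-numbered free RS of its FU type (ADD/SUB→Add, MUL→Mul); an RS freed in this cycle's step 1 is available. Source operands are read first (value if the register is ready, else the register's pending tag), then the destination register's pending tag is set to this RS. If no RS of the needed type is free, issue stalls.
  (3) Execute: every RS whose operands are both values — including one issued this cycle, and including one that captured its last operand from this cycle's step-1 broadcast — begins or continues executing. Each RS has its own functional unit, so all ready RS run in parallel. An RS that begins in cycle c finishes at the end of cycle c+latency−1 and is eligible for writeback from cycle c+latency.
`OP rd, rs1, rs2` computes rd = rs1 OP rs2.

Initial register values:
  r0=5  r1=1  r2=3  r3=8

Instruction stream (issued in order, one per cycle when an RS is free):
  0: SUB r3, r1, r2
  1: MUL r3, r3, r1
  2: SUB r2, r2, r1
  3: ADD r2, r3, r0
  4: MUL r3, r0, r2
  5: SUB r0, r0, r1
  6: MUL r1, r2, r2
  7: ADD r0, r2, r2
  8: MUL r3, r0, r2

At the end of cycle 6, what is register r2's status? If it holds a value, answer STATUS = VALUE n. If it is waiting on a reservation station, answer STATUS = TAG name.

STATUS = TAG Add1

c1: issue SUB r3<-Add1 | r0:5,r1:1,r2:3,r3:Add1
c2: issue MUL r3<-Mul1 | r0:5,r1:1,r2:3,r3:Mul1
c3: issue SUB r2<-Add2 | r0:5,r1:1,r2:Add2,r3:Mul1
c4: CDB Add1=-2; issue ADD r2<-Add1 | r0:5,r1:1,r2:Add1,r3:Mul1
c5: issue MUL r3<-Mul2 | r0:5,r1:1,r2:Add1,r3:Mul2
c6: CDB Add2=2; issue SUB r0<-Add2 | r0:Add2,r1:1,r2:Add1,r3:Mul2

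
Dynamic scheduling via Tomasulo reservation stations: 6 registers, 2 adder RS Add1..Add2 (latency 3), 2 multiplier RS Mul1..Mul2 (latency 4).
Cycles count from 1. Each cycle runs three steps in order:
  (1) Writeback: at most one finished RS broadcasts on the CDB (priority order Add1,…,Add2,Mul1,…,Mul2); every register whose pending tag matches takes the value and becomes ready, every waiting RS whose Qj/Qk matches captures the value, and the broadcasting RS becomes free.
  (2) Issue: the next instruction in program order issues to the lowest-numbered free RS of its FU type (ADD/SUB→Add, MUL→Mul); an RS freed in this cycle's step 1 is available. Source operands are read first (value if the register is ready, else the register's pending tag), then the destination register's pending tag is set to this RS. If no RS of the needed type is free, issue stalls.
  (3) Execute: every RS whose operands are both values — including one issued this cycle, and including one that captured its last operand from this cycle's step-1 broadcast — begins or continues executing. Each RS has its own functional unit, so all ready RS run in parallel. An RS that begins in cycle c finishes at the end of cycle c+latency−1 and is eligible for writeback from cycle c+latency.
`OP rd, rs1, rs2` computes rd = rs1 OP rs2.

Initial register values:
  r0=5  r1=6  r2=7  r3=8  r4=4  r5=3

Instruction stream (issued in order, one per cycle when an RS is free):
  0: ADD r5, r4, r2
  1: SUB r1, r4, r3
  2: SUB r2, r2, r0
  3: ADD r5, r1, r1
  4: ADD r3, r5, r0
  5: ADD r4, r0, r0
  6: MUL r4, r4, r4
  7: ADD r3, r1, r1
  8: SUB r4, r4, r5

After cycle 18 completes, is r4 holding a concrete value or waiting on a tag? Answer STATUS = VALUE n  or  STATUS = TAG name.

  c1: issue ADD r5<-Add1  regs: r0:5,r1:6,r2:7,r3:8,r4:4,r5:Add1
  c2: issue SUB r1<-Add2  regs: r0:5,r1:Add2,r2:7,r3:8,r4:4,r5:Add1
  c3: stall  regs: r0:5,r1:Add2,r2:7,r3:8,r4:4,r5:Add1
  c4: CDB Add1=11; issue SUB r2<-Add1  regs: r0:5,r1:Add2,r2:Add1,r3:8,r4:4,r5:11
  c5: CDB Add2=-4; issue ADD r5<-Add2  regs: r0:5,r1:-4,r2:Add1,r3:8,r4:4,r5:Add2
  c6: stall  regs: r0:5,r1:-4,r2:Add1,r3:8,r4:4,r5:Add2
  c7: CDB Add1=2; issue ADD r3<-Add1  regs: r0:5,r1:-4,r2:2,r3:Add1,r4:4,r5:Add2
  c8: CDB Add2=-8; issue ADD r4<-Add2  regs: r0:5,r1:-4,r2:2,r3:Add1,r4:Add2,r5:-8
  c9: issue MUL r4<-Mul1  regs: r0:5,r1:-4,r2:2,r3:Add1,r4:Mul1,r5:-8
  c10: stall  regs: r0:5,r1:-4,r2:2,r3:Add1,r4:Mul1,r5:-8
  c11: CDB Add1=-3; issue ADD r3<-Add1  regs: r0:5,r1:-4,r2:2,r3:Add1,r4:Mul1,r5:-8
  c12: CDB Add2=10; issue SUB r4<-Add2  regs: r0:5,r1:-4,r2:2,r3:Add1,r4:Add2,r5:-8
  c13: -  regs: r0:5,r1:-4,r2:2,r3:Add1,r4:Add2,r5:-8
  c14: CDB Add1=-8  regs: r0:5,r1:-4,r2:2,r3:-8,r4:Add2,r5:-8
  c15: -  regs: r0:5,r1:-4,r2:2,r3:-8,r4:Add2,r5:-8
  c16: CDB Mul1=100  regs: r0:5,r1:-4,r2:2,r3:-8,r4:Add2,r5:-8
  c17: -  regs: r0:5,r1:-4,r2:2,r3:-8,r4:Add2,r5:-8
  c18: -  regs: r0:5,r1:-4,r2:2,r3:-8,r4:Add2,r5:-8

STATUS = TAG Add2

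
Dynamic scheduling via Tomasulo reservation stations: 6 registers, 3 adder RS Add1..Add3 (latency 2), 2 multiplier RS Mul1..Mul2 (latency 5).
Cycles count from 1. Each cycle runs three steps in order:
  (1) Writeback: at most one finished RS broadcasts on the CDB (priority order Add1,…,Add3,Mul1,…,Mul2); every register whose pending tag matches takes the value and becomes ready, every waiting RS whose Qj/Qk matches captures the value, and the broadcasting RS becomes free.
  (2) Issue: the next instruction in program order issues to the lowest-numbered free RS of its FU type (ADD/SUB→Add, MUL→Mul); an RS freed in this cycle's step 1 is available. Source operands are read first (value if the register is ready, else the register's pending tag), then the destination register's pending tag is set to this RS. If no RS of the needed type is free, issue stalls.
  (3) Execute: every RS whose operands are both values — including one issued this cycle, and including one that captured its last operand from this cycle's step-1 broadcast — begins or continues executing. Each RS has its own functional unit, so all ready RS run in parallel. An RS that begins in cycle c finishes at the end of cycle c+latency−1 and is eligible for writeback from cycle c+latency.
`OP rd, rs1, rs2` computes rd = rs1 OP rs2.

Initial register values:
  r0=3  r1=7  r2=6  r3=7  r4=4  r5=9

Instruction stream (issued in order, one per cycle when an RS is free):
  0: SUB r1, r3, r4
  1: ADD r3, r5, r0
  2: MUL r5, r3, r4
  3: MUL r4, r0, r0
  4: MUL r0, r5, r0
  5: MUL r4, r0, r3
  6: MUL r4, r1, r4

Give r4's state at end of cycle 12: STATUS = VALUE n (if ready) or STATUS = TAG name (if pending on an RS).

STATUS = TAG Mul2

c1: issue SUB r1<-Add1 | r0:3,r1:Add1,r2:6,r3:7,r4:4,r5:9
c2: issue ADD r3<-Add2 | r0:3,r1:Add1,r2:6,r3:Add2,r4:4,r5:9
c3: CDB Add1=3; issue MUL r5<-Mul1 | r0:3,r1:3,r2:6,r3:Add2,r4:4,r5:Mul1
c4: CDB Add2=12; issue MUL r4<-Mul2 | r0:3,r1:3,r2:6,r3:12,r4:Mul2,r5:Mul1
c5: stall | r0:3,r1:3,r2:6,r3:12,r4:Mul2,r5:Mul1
c6: stall | r0:3,r1:3,r2:6,r3:12,r4:Mul2,r5:Mul1
c7: stall | r0:3,r1:3,r2:6,r3:12,r4:Mul2,r5:Mul1
c8: stall | r0:3,r1:3,r2:6,r3:12,r4:Mul2,r5:Mul1
c9: CDB Mul1=48; issue MUL r0<-Mul1 | r0:Mul1,r1:3,r2:6,r3:12,r4:Mul2,r5:48
c10: CDB Mul2=9; issue MUL r4<-Mul2 | r0:Mul1,r1:3,r2:6,r3:12,r4:Mul2,r5:48
c11: stall | r0:Mul1,r1:3,r2:6,r3:12,r4:Mul2,r5:48
c12: stall | r0:Mul1,r1:3,r2:6,r3:12,r4:Mul2,r5:48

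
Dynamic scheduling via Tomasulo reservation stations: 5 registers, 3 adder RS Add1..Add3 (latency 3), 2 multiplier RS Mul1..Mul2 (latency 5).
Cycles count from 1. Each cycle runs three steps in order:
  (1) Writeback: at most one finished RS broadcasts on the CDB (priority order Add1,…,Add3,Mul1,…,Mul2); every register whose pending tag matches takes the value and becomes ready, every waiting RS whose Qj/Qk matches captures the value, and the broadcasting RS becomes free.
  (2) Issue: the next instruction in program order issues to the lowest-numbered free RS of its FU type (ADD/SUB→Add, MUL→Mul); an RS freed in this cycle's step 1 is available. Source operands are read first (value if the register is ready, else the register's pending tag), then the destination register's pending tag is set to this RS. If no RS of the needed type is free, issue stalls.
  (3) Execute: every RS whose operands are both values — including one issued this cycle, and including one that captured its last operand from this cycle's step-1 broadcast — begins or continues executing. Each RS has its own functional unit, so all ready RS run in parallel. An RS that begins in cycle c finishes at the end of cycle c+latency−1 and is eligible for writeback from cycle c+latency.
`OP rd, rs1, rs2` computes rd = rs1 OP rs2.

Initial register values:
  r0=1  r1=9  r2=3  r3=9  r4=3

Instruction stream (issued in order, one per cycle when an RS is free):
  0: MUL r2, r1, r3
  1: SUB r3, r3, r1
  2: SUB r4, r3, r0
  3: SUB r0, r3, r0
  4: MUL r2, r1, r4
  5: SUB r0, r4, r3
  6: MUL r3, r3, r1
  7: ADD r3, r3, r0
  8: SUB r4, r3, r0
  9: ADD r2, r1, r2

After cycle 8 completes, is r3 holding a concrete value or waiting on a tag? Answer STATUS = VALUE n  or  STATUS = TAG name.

  c1: issue MUL r2<-Mul1  regs: r0:1,r1:9,r2:Mul1,r3:9,r4:3
  c2: issue SUB r3<-Add1  regs: r0:1,r1:9,r2:Mul1,r3:Add1,r4:3
  c3: issue SUB r4<-Add2  regs: r0:1,r1:9,r2:Mul1,r3:Add1,r4:Add2
  c4: issue SUB r0<-Add3  regs: r0:Add3,r1:9,r2:Mul1,r3:Add1,r4:Add2
  c5: CDB Add1=0; issue MUL r2<-Mul2  regs: r0:Add3,r1:9,r2:Mul2,r3:0,r4:Add2
  c6: CDB Mul1=81; issue SUB r0<-Add1  regs: r0:Add1,r1:9,r2:Mul2,r3:0,r4:Add2
  c7: issue MUL r3<-Mul1  regs: r0:Add1,r1:9,r2:Mul2,r3:Mul1,r4:Add2
  c8: CDB Add2=-1; issue ADD r3<-Add2  regs: r0:Add1,r1:9,r2:Mul2,r3:Add2,r4:-1

STATUS = TAG Add2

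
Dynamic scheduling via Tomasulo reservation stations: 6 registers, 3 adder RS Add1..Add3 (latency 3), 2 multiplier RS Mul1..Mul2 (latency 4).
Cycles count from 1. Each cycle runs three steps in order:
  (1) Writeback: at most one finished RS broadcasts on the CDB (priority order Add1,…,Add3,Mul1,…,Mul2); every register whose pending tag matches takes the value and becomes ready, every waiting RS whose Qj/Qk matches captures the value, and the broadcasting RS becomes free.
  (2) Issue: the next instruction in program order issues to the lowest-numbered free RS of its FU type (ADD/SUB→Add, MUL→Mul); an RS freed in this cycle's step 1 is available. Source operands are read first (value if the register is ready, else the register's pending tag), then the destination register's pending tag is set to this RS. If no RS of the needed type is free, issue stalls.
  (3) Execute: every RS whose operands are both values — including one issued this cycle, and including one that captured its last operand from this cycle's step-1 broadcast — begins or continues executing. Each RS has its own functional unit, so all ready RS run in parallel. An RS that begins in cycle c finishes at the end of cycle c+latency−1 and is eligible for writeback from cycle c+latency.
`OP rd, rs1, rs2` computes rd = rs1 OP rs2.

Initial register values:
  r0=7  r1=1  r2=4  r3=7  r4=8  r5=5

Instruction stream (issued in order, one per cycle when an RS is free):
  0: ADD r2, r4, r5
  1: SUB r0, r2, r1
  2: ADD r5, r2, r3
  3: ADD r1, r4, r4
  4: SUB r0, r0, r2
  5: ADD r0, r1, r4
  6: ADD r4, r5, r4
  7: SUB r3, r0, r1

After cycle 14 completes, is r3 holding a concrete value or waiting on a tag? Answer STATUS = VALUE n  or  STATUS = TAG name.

  c1: issue ADD r2<-Add1  regs: r0:7,r1:1,r2:Add1,r3:7,r4:8,r5:5
  c2: issue SUB r0<-Add2  regs: r0:Add2,r1:1,r2:Add1,r3:7,r4:8,r5:5
  c3: issue ADD r5<-Add3  regs: r0:Add2,r1:1,r2:Add1,r3:7,r4:8,r5:Add3
  c4: CDB Add1=13; issue ADD r1<-Add1  regs: r0:Add2,r1:Add1,r2:13,r3:7,r4:8,r5:Add3
  c5: stall  regs: r0:Add2,r1:Add1,r2:13,r3:7,r4:8,r5:Add3
  c6: stall  regs: r0:Add2,r1:Add1,r2:13,r3:7,r4:8,r5:Add3
  c7: CDB Add1=16; issue SUB r0<-Add1  regs: r0:Add1,r1:16,r2:13,r3:7,r4:8,r5:Add3
  c8: CDB Add2=12; issue ADD r0<-Add2  regs: r0:Add2,r1:16,r2:13,r3:7,r4:8,r5:Add3
  c9: CDB Add3=20; issue ADD r4<-Add3  regs: r0:Add2,r1:16,r2:13,r3:7,r4:Add3,r5:20
  c10: stall  regs: r0:Add2,r1:16,r2:13,r3:7,r4:Add3,r5:20
  c11: CDB Add1=-1; issue SUB r3<-Add1  regs: r0:Add2,r1:16,r2:13,r3:Add1,r4:Add3,r5:20
  c12: CDB Add2=24  regs: r0:24,r1:16,r2:13,r3:Add1,r4:Add3,r5:20
  c13: CDB Add3=28  regs: r0:24,r1:16,r2:13,r3:Add1,r4:28,r5:20
  c14: -  regs: r0:24,r1:16,r2:13,r3:Add1,r4:28,r5:20

STATUS = TAG Add1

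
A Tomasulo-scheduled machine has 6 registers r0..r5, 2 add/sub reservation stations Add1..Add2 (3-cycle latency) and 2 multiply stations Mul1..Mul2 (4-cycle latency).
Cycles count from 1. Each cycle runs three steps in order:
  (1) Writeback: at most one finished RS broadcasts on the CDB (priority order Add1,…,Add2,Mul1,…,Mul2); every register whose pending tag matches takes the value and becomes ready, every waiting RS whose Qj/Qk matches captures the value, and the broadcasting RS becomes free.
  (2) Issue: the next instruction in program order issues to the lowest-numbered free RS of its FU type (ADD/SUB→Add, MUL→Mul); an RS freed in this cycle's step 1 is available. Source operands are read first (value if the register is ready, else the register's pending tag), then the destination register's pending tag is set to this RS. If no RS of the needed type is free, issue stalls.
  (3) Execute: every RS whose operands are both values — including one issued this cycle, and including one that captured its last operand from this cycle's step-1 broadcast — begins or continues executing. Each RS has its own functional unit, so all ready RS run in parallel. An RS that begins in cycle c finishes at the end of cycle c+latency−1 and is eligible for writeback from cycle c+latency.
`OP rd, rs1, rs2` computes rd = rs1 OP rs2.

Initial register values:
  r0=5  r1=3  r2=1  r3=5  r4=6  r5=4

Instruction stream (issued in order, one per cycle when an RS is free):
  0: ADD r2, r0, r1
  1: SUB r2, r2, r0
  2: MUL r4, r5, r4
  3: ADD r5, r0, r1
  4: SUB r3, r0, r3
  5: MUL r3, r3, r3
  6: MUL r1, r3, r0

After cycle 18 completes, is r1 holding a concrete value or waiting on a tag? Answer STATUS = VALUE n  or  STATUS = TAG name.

STATUS = VALUE 0

  c1: issue ADD r2<-Add1  regs: r0:5,r1:3,r2:Add1,r3:5,r4:6,r5:4
  c2: issue SUB r2<-Add2  regs: r0:5,r1:3,r2:Add2,r3:5,r4:6,r5:4
  c3: issue MUL r4<-Mul1  regs: r0:5,r1:3,r2:Add2,r3:5,r4:Mul1,r5:4
  c4: CDB Add1=8; issue ADD r5<-Add1  regs: r0:5,r1:3,r2:Add2,r3:5,r4:Mul1,r5:Add1
  c5: stall  regs: r0:5,r1:3,r2:Add2,r3:5,r4:Mul1,r5:Add1
  c6: stall  regs: r0:5,r1:3,r2:Add2,r3:5,r4:Mul1,r5:Add1
  c7: CDB Add1=8; issue SUB r3<-Add1  regs: r0:5,r1:3,r2:Add2,r3:Add1,r4:Mul1,r5:8
  c8: CDB Add2=3; issue MUL r3<-Mul2  regs: r0:5,r1:3,r2:3,r3:Mul2,r4:Mul1,r5:8
  c9: CDB Mul1=24; issue MUL r1<-Mul1  regs: r0:5,r1:Mul1,r2:3,r3:Mul2,r4:24,r5:8
  c10: CDB Add1=0  regs: r0:5,r1:Mul1,r2:3,r3:Mul2,r4:24,r5:8
  c11: -  regs: r0:5,r1:Mul1,r2:3,r3:Mul2,r4:24,r5:8
  c12: -  regs: r0:5,r1:Mul1,r2:3,r3:Mul2,r4:24,r5:8
  c13: -  regs: r0:5,r1:Mul1,r2:3,r3:Mul2,r4:24,r5:8
  c14: CDB Mul2=0  regs: r0:5,r1:Mul1,r2:3,r3:0,r4:24,r5:8
  c15: -  regs: r0:5,r1:Mul1,r2:3,r3:0,r4:24,r5:8
  c16: -  regs: r0:5,r1:Mul1,r2:3,r3:0,r4:24,r5:8
  c17: -  regs: r0:5,r1:Mul1,r2:3,r3:0,r4:24,r5:8
  c18: CDB Mul1=0  regs: r0:5,r1:0,r2:3,r3:0,r4:24,r5:8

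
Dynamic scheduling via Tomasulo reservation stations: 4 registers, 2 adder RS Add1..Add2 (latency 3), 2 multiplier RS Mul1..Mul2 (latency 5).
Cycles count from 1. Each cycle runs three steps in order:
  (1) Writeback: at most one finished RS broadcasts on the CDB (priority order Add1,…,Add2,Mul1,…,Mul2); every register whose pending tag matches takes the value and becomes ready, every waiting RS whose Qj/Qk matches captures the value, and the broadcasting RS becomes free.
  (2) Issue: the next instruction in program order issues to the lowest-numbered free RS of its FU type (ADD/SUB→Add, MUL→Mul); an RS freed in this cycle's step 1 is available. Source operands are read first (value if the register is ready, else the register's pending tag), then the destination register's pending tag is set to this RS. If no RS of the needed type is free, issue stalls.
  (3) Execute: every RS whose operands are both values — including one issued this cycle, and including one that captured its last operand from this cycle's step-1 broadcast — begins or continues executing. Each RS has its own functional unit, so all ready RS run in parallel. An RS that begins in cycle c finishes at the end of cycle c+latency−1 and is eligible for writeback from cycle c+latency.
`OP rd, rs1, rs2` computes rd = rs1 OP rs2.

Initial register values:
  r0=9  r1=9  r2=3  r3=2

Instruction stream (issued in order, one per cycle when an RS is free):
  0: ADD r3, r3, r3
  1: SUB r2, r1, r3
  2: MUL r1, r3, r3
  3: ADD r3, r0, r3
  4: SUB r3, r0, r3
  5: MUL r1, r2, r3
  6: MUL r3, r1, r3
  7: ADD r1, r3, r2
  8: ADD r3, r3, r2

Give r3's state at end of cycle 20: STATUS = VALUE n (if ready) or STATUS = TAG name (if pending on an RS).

c1: issue ADD r3<-Add1 | r0:9,r1:9,r2:3,r3:Add1
c2: issue SUB r2<-Add2 | r0:9,r1:9,r2:Add2,r3:Add1
c3: issue MUL r1<-Mul1 | r0:9,r1:Mul1,r2:Add2,r3:Add1
c4: CDB Add1=4; issue ADD r3<-Add1 | r0:9,r1:Mul1,r2:Add2,r3:Add1
c5: stall | r0:9,r1:Mul1,r2:Add2,r3:Add1
c6: stall | r0:9,r1:Mul1,r2:Add2,r3:Add1
c7: CDB Add1=13; issue SUB r3<-Add1 | r0:9,r1:Mul1,r2:Add2,r3:Add1
c8: CDB Add2=5; issue MUL r1<-Mul2 | r0:9,r1:Mul2,r2:5,r3:Add1
c9: CDB Mul1=16; issue MUL r3<-Mul1 | r0:9,r1:Mul2,r2:5,r3:Mul1
c10: CDB Add1=-4; issue ADD r1<-Add1 | r0:9,r1:Add1,r2:5,r3:Mul1
c11: issue ADD r3<-Add2 | r0:9,r1:Add1,r2:5,r3:Add2
c12: - | r0:9,r1:Add1,r2:5,r3:Add2
c13: - | r0:9,r1:Add1,r2:5,r3:Add2
c14: - | r0:9,r1:Add1,r2:5,r3:Add2
c15: CDB Mul2=-20 | r0:9,r1:Add1,r2:5,r3:Add2
c16: - | r0:9,r1:Add1,r2:5,r3:Add2
c17: - | r0:9,r1:Add1,r2:5,r3:Add2
c18: - | r0:9,r1:Add1,r2:5,r3:Add2
c19: - | r0:9,r1:Add1,r2:5,r3:Add2
c20: CDB Mul1=80 | r0:9,r1:Add1,r2:5,r3:Add2

STATUS = TAG Add2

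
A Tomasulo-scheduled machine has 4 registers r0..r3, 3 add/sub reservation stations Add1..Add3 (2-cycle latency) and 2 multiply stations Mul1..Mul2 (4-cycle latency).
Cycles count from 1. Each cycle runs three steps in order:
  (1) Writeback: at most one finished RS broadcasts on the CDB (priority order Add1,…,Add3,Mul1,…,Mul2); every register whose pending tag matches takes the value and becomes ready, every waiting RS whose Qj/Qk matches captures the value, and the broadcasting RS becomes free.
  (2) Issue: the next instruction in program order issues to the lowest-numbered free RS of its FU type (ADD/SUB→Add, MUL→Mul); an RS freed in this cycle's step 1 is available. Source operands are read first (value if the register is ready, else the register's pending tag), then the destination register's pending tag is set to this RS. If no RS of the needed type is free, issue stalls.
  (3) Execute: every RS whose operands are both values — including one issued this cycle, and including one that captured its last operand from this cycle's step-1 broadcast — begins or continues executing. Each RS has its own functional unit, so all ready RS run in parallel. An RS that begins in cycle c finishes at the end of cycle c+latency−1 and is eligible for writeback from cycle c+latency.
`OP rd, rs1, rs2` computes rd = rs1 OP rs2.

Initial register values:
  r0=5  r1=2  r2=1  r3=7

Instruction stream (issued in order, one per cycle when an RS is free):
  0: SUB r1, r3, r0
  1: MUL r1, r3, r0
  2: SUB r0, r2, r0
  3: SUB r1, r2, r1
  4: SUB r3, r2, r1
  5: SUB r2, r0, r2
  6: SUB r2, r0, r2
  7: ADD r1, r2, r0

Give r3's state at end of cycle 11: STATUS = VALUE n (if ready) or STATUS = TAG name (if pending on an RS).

  c1: issue SUB r1<-Add1  regs: r0:5,r1:Add1,r2:1,r3:7
  c2: issue MUL r1<-Mul1  regs: r0:5,r1:Mul1,r2:1,r3:7
  c3: CDB Add1=2; issue SUB r0<-Add1  regs: r0:Add1,r1:Mul1,r2:1,r3:7
  c4: issue SUB r1<-Add2  regs: r0:Add1,r1:Add2,r2:1,r3:7
  c5: CDB Add1=-4; issue SUB r3<-Add1  regs: r0:-4,r1:Add2,r2:1,r3:Add1
  c6: CDB Mul1=35; issue SUB r2<-Add3  regs: r0:-4,r1:Add2,r2:Add3,r3:Add1
  c7: stall  regs: r0:-4,r1:Add2,r2:Add3,r3:Add1
  c8: CDB Add2=-34; issue SUB r2<-Add2  regs: r0:-4,r1:-34,r2:Add2,r3:Add1
  c9: CDB Add3=-5; issue ADD r1<-Add3  regs: r0:-4,r1:Add3,r2:Add2,r3:Add1
  c10: CDB Add1=35  regs: r0:-4,r1:Add3,r2:Add2,r3:35
  c11: CDB Add2=1  regs: r0:-4,r1:Add3,r2:1,r3:35

STATUS = VALUE 35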